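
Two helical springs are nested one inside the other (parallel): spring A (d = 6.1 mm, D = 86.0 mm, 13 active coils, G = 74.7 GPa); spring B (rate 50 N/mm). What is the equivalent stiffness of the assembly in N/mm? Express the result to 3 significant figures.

k_A = Gd⁴/(8D³N_a) = (74.7×10³)(6.1⁴)/(8·86.0³·13) = 1.5635 N/mm
Parallel: k_eq = 1.5635 + 50 = 51.564 N/mm

51.6 N/mm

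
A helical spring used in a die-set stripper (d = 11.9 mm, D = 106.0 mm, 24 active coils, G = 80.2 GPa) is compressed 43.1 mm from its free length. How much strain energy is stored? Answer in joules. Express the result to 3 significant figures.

6.53 J

k = Gd⁴/(8D³N_a) = (80.2×10³)(11.9⁴)/(8·106.0³·24) = 7.033 N/mm
U = ½kδ² = 0.5 × 7.033 × 43.1² = 6532.3 N·mm = 6.5323 J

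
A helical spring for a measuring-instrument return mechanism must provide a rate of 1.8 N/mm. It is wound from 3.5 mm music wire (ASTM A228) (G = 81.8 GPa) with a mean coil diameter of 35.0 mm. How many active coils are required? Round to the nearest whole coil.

N_a = Gd⁴/(8D³k) = (81.8×10³ × 3.5⁴)/(8 × 35.0³ × 1.8)
    = 1.22751e+07 / 617400 = 19.88 → 20 coils

20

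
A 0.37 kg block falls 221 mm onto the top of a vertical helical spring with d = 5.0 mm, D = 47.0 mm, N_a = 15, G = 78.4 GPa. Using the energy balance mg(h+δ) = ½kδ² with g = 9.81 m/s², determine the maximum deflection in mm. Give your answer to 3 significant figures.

21.1 mm

k = Gd⁴/(8D³N_a) = (78.4×10³)(5.0⁴)/(8·47.0³·15) = 3.933 N/mm
W = mg = 0.37 × 9.81 = 3.6297 N
½kδ² − Wδ − Wh = 0 → δ = (W + √(W² + 2kWh))/k
δ = (3.6297 + √(13.175 + 6309.78))/3.933 = (3.6297 + 79.517)/3.933 = 21.141 mm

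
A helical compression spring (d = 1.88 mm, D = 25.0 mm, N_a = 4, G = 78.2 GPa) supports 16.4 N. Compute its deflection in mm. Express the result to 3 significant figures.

8.39 mm

k = Gd⁴/(8D³N_a) = (78.2×10³)(1.88⁴)/(8·25.0³·4) = 1.9537 N/mm
δ = F/k = 16.4 / 1.9537 = 8.3941 mm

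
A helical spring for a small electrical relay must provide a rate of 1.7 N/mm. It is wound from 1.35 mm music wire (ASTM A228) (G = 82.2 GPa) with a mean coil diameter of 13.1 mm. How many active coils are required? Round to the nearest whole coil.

N_a = Gd⁴/(8D³k) = (82.2×10³ × 1.35⁴)/(8 × 13.1³ × 1.7)
    = 273028 / 30574 = 8.93 → 9 coils

9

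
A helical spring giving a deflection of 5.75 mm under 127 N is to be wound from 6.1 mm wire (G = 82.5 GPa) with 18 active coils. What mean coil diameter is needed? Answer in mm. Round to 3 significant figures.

Required rate k = F/δ = 127/5.75 = 22.087 N/mm
D = (Gd⁴/(8N_a·k))^(1/3) = (82.5×10³·6.1⁴/(8·18·22.087))^(1/3)
  = (35914.9)^(1/3) = 32.9932 mm

33.0 mm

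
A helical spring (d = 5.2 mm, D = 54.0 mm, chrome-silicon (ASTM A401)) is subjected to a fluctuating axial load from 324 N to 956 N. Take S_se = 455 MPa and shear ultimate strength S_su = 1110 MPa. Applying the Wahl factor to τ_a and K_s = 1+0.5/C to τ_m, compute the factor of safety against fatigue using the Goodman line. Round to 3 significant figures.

C = D/d = 54.0/5.2 = 10.3846; K_W = (4C−1)/(4C−4)+0.615/C = 1.1391; K_s = 1+0.5/C = 1.0481
F_a = (F_max−F_min)/2 = 316 N; F_m = (F_max+F_min)/2 = 640 N
τ_a = K_W·8F_aD/(πd³) = 1.1391 × 309.04 = 352.04 MPa
τ_m = K_s·8F_mD/(πd³) = 1.0481 × 625.9 = 656.03 MPa
Goodman: 1/n_f = τ_a/S_se + τ_m/S_su = 352.04/455 + 656.03/1110 = 0.77371 + 0.59102 = 1.3647
n_f = 1/1.3647 = 0.7327

0.733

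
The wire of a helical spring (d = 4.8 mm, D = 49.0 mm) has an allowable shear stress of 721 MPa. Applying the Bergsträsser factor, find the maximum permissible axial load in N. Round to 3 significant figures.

C = D/d = 49.0/4.8 = 10.2083
K_B = (4C+2)/(4C−3) = 42.833/37.833 = 1.1322
τ_max = K·8FD/(πd³) → F_max = τ_allow·πd³/(8DK)
F_max = 721·π·4.8³/(8·49.0·1.1322) = 2.505e+05/443.81 = 564.44 N

564 N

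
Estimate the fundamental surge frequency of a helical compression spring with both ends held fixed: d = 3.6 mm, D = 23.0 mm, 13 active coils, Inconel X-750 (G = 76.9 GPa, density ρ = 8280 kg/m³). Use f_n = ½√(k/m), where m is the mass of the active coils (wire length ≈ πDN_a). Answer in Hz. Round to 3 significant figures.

k = Gd⁴/(8D³N_a) = (76.9×10³)(3.6⁴)/(8·23.0³·13) = 10.208 N/mm = 10208 N/m
Wire length L = πDN_a = π·23.0·13 = 939.34 mm
m = ρ·(πd²/4)·L = 8280 × 10.179×10⁻⁶ m² × 0.93934 m = 0.079167 kg
f_n = ½√(k/m) = 0.5·√(10208/0.079167) = 0.5·√(1.2894e+05) = 179.54 Hz

180 Hz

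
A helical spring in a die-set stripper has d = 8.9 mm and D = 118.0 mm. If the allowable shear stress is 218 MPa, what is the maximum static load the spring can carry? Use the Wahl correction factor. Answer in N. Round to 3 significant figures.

C = D/d = 118.0/8.9 = 13.2584
K_W = (4C−1)/(4C−4) + 0.615/C = 52.034/49.034 + 0.0464 = 1.1076
τ_max = K·8FD/(πd³) → F_max = τ_allow·πd³/(8DK)
F_max = 218·π·8.9³/(8·118.0·1.1076) = 4.8281e+05/1045.5 = 461.78 N

462 N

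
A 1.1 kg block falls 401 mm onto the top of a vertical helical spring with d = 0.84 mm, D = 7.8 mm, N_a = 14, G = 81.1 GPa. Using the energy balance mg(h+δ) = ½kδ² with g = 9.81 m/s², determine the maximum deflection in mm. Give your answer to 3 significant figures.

k = Gd⁴/(8D³N_a) = (81.1×10³)(0.84⁴)/(8·7.8³·14) = 0.75969 N/mm
W = mg = 1.1 × 9.81 = 10.791 N
½kδ² − Wδ − Wh = 0 → δ = (W + √(W² + 2kWh))/k
δ = (10.791 + √(116.45 + 6574.64))/0.75969 = (10.791 + 81.799)/0.75969 = 121.88 mm

122 mm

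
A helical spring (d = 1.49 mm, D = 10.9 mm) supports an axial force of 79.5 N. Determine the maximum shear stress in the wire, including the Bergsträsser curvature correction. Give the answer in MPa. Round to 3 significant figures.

Spring index C = D/d = 10.9/1.49 = 7.3154
K_B = (4C+2)/(4C−3) = 31.262/26.262 = 1.1904
τ₀ = 8FD/(πd³) = 8·79.5·10.9/(π·1.49³) = 6932.4/10.392 = 667.08 MPa
τ_max = K·τ₀ = 1.1904 × 667.08 = 794.08 MPa

794 MPa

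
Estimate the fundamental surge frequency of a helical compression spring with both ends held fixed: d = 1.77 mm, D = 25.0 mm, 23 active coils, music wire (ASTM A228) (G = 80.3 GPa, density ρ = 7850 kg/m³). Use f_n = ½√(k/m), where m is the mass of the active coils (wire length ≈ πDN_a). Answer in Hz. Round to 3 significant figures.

44.3 Hz

k = Gd⁴/(8D³N_a) = (80.3×10³)(1.77⁴)/(8·25.0³·23) = 0.27414 N/mm = 274.14 N/m
Wire length L = πDN_a = π·25.0·23 = 1806.4 mm
m = ρ·(πd²/4)·L = 7850 × 2.4606×10⁻⁶ m² × 1.8064 m = 0.034892 kg
f_n = ½√(k/m) = 0.5·√(274.14/0.034892) = 0.5·√(7856.8) = 44.319 Hz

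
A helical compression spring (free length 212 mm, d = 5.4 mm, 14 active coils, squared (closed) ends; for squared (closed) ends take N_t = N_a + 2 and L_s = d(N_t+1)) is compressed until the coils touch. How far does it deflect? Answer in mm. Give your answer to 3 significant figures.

N_t = 16; L_s = 5.4·17 = 91.8 mm
δ_solid = L₀ − L_s = 212 − 91.8 = 120.2 mm

120 mm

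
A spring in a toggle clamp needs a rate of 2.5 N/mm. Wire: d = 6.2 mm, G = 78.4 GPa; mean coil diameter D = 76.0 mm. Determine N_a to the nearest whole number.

13

N_a = Gd⁴/(8D³k) = (78.4×10³ × 6.2⁴)/(8 × 76.0³ × 2.5)
    = 1.15846e+08 / 8.77952e+06 = 13.2 → 13 coils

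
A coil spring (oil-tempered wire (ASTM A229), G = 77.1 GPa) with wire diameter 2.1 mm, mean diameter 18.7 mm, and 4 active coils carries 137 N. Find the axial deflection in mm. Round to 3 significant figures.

k = Gd⁴/(8D³N_a) = (77.1×10³)(2.1⁴)/(8·18.7³·4) = 7.1657 N/mm
δ = F/k = 137 / 7.1657 = 19.119 mm

19.1 mm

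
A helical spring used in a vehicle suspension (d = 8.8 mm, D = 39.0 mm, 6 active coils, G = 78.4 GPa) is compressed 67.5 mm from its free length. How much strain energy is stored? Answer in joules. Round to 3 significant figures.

376 J

k = Gd⁴/(8D³N_a) = (78.4×10³)(8.8⁴)/(8·39.0³·6) = 165.12 N/mm
U = ½kδ² = 0.5 × 165.12 × 67.5² = 3.7617e+05 N·mm = 376.17 J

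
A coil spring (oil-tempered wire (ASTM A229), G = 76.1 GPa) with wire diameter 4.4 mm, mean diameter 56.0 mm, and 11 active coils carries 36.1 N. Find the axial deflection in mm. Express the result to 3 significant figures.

19.6 mm

k = Gd⁴/(8D³N_a) = (76.1×10³)(4.4⁴)/(8·56.0³·11) = 1.8456 N/mm
δ = F/k = 36.1 / 1.8456 = 19.56 mm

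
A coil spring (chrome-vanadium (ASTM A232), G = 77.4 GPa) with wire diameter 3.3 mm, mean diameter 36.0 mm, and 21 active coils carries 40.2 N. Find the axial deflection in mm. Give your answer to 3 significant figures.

34.3 mm

k = Gd⁴/(8D³N_a) = (77.4×10³)(3.3⁴)/(8·36.0³·21) = 1.1711 N/mm
δ = F/k = 40.2 / 1.1711 = 34.328 mm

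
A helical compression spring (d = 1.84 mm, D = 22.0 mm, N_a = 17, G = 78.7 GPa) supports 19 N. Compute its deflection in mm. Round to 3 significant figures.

30.5 mm

k = Gd⁴/(8D³N_a) = (78.7×10³)(1.84⁴)/(8·22.0³·17) = 0.62293 N/mm
δ = F/k = 19 / 0.62293 = 30.501 mm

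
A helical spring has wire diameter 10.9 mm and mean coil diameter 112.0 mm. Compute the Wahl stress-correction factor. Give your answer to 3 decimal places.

1.141

C = D/d = 112.0/10.9 = 10.2752
K_W = (4C−1)/(4C−4) + 0.615/C = 40.101/37.101 + 0.0599 = 1.1407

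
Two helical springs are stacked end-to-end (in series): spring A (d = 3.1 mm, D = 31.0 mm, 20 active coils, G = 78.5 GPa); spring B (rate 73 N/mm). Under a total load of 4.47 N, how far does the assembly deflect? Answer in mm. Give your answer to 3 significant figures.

3.00 mm

k_A = Gd⁴/(8D³N_a) = (78.5×10³)(3.1⁴)/(8·31.0³·20) = 1.5209 N/mm
Series: 1/k_eq = 1/1.5209 + 1/73 = 0.67119; k_eq = 1.4899 N/mm
δ = F/k_eq = 4.47/1.4899 = 3.0002 mm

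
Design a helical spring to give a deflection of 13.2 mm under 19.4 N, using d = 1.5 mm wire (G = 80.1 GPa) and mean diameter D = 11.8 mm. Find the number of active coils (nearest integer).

21

Required rate k = F/δ = 19.4/13.2 = 1.4697 N/mm
N_a = Gd⁴/(8D³k) = (80.1×10³ × 1.5⁴)/(8 × 11.8³ × 1.4697)
    = 405506 / 19318.1 = 20.99 → 21 coils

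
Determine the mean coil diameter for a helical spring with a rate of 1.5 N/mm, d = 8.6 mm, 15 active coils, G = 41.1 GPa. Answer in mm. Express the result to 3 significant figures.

D = (Gd⁴/(8N_a·k))^(1/3) = (41.1×10³·8.6⁴/(8·15·1.5))^(1/3)
  = (1.249e+06)^(1/3) = 107.6931 mm

108 mm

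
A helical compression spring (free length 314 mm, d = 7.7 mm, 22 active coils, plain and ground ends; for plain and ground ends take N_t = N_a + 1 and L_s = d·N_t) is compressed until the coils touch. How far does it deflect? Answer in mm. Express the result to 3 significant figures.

N_t = 23; L_s = 7.7·23 = 177.1 mm
δ_solid = L₀ − L_s = 314 − 177.1 = 136.9 mm

137 mm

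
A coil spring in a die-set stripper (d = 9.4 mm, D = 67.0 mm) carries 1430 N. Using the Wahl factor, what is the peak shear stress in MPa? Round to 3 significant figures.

Spring index C = D/d = 67.0/9.4 = 7.1277
K_W = (4C−1)/(4C−4) + 0.615/C = 27.511/24.511 + 0.0863 = 1.2087
τ₀ = 8FD/(πd³) = 8·1430·67.0/(π·9.4³) = 766480/2609.4 = 293.74 MPa
τ_max = K·τ₀ = 1.2087 × 293.74 = 355.04 MPa

355 MPa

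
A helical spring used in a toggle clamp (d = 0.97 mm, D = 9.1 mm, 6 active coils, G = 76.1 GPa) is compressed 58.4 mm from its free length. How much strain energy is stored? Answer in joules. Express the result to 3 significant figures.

k = Gd⁴/(8D³N_a) = (76.1×10³)(0.97⁴)/(8·9.1³·6) = 1.8625 N/mm
U = ½kδ² = 0.5 × 1.8625 × 58.4² = 3176.2 N·mm = 3.1762 J

3.18 J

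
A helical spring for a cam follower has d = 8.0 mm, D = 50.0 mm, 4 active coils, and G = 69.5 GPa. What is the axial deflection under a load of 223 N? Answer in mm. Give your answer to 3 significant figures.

k = Gd⁴/(8D³N_a) = (69.5×10³)(8.0⁴)/(8·50.0³·4) = 71.168 N/mm
δ = F/k = 223 / 71.168 = 3.1334 mm

3.13 mm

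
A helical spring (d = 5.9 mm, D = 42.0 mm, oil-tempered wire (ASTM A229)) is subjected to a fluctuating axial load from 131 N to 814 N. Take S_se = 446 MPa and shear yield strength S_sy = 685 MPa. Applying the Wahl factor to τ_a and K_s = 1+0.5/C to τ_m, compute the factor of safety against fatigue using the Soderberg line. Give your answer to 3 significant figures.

1.15

C = D/d = 42.0/5.9 = 7.1186; K_W = (4C−1)/(4C−4)+0.615/C = 1.2090; K_s = 1+0.5/C = 1.0702
F_a = (F_max−F_min)/2 = 341.5 N; F_m = (F_max+F_min)/2 = 472.5 N
τ_a = K_W·8F_aD/(πd³) = 1.2090 × 177.84 = 215 MPa
τ_m = K_s·8F_mD/(πd³) = 1.0702 × 246.06 = 263.34 MPa
Soderberg: 1/n_f = τ_a/S_se + τ_m/S_sy = 215/446 + 263.34/685 = 0.48206 + 0.38444 = 0.8665
n_f = 1/0.8665 = 1.154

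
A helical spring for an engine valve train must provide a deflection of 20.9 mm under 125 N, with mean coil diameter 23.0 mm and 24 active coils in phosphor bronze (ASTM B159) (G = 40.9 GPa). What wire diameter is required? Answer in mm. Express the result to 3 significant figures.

4.30 mm

Required rate k = F/δ = 125/20.9 = 5.9809 N/mm
d = (8D³N_a·k / G)^(1/4) = (8·23.0³·24·5.9809 / (40.9×10³))^0.25
  = (341.61)^0.25 = 4.2991 mm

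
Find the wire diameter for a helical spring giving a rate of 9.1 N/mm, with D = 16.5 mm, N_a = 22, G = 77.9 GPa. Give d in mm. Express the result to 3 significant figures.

3.10 mm

d = (8D³N_a·k / G)^(1/4) = (8·16.5³·22·9.1 / (77.9×10³))^0.25
  = (92.357)^0.25 = 3.1000 mm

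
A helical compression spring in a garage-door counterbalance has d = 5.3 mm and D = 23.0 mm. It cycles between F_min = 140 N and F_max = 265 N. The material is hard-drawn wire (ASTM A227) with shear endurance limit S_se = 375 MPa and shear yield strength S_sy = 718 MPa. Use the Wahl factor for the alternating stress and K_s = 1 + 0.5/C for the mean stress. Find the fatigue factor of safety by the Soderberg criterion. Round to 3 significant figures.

4.69

C = D/d = 23.0/5.3 = 4.3396; K_W = (4C−1)/(4C−4)+0.615/C = 1.3663; K_s = 1+0.5/C = 1.1152
F_a = (F_max−F_min)/2 = 62.5 N; F_m = (F_max+F_min)/2 = 202.5 N
τ_a = K_W·8F_aD/(πd³) = 1.3663 × 24.588 = 33.594 MPa
τ_m = K_s·8F_mD/(πd³) = 1.1152 × 79.665 = 88.843 MPa
Soderberg: 1/n_f = τ_a/S_se + τ_m/S_sy = 33.594/375 + 88.843/718 = 0.08958 + 0.12374 = 0.21332
n_f = 1/0.21332 = 4.688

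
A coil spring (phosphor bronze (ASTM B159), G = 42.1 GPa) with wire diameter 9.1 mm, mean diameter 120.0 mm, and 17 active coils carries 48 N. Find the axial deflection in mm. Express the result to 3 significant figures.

39.1 mm

k = Gd⁴/(8D³N_a) = (42.1×10³)(9.1⁴)/(8·120.0³·17) = 1.2285 N/mm
δ = F/k = 48 / 1.2285 = 39.073 mm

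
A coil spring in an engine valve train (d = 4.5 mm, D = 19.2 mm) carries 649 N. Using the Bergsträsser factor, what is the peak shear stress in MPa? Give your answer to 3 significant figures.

472 MPa

Spring index C = D/d = 19.2/4.5 = 4.2667
K_B = (4C+2)/(4C−3) = 19.067/14.067 = 1.3555
τ₀ = 8FD/(πd³) = 8·649·19.2/(π·4.5³) = 99686.4/286.28 = 348.22 MPa
τ_max = K·τ₀ = 1.3555 × 348.22 = 471.99 MPa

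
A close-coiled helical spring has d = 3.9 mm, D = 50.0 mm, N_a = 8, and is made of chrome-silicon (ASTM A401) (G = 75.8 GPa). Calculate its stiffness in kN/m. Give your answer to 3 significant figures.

2.19 kN/m

k = Gd⁴/(8D³N_a) = (75.8×10³ × 3.9⁴) / (8 × 50.0³ × 8)
  = 1.75359e+07 / 8e+06 = 2.192 N/mm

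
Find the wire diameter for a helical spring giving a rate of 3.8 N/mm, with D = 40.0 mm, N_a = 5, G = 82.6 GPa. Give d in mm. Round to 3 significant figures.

3.29 mm

d = (8D³N_a·k / G)^(1/4) = (8·40.0³·5·3.8 / (82.6×10³))^0.25
  = (117.77)^0.25 = 3.2943 mm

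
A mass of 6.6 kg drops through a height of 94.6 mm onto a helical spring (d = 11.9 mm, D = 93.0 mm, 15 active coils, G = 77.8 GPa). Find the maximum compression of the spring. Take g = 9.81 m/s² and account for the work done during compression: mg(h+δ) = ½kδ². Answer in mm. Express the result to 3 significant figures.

31.8 mm

k = Gd⁴/(8D³N_a) = (77.8×10³)(11.9⁴)/(8·93.0³·15) = 16.164 N/mm
W = mg = 6.6 × 9.81 = 64.746 N
½kδ² − Wδ − Wh = 0 → δ = (W + √(W² + 2kWh))/k
δ = (64.746 + √(4192 + 198003))/16.164 = (64.746 + 449.66)/16.164 = 31.825 mm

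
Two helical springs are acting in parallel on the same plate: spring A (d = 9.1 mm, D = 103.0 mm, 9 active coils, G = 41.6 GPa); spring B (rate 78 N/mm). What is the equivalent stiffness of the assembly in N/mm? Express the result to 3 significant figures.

k_A = Gd⁴/(8D³N_a) = (41.6×10³)(9.1⁴)/(8·103.0³·9) = 3.6259 N/mm
Parallel: k_eq = 3.6259 + 78 = 81.626 N/mm

81.6 N/mm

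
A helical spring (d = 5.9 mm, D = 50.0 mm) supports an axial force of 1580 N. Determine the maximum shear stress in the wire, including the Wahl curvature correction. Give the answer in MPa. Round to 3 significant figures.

1150 MPa

Spring index C = D/d = 50.0/5.9 = 8.4746
K_W = (4C−1)/(4C−4) + 0.615/C = 32.898/29.898 + 0.0726 = 1.1729
τ₀ = 8FD/(πd³) = 8·1580·50.0/(π·5.9³) = 632000/645.22 = 979.52 MPa
τ_max = K·τ₀ = 1.1729 × 979.52 = 1148.9 MPa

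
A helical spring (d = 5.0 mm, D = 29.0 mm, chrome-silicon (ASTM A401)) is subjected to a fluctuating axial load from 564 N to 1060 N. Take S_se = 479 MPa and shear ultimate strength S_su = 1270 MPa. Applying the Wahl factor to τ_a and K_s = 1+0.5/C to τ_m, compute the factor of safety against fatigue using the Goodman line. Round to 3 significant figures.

C = D/d = 29.0/5.0 = 5.8000; K_W = (4C−1)/(4C−4)+0.615/C = 1.2623; K_s = 1+0.5/C = 1.0862
F_a = (F_max−F_min)/2 = 248 N; F_m = (F_max+F_min)/2 = 812 N
τ_a = K_W·8F_aD/(πd³) = 1.2623 × 146.51 = 184.94 MPa
τ_m = K_s·8F_mD/(πd³) = 1.0862 × 479.72 = 521.07 MPa
Goodman: 1/n_f = τ_a/S_se + τ_m/S_su = 184.94/479 + 521.07/1270 = 0.38610 + 0.41029 = 0.79639
n_f = 1/0.79639 = 1.256

1.26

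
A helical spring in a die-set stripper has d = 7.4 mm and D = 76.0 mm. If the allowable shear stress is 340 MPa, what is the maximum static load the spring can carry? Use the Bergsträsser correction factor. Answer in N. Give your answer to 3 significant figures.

C = D/d = 76.0/7.4 = 10.2703
K_B = (4C+2)/(4C−3) = 43.081/38.081 = 1.1313
τ_max = K·8FD/(πd³) → F_max = τ_allow·πd³/(8DK)
F_max = 340·π·7.4³/(8·76.0·1.1313) = 4.3284e+05/687.83 = 629.28 N

629 N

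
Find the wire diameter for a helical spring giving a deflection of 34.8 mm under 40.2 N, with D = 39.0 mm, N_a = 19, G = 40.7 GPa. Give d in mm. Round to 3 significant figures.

4.00 mm

Required rate k = F/δ = 40.2/34.8 = 1.1552 N/mm
d = (8D³N_a·k / G)^(1/4) = (8·39.0³·19·1.1552 / (40.7×10³))^0.25
  = (255.91)^0.25 = 3.9997 mm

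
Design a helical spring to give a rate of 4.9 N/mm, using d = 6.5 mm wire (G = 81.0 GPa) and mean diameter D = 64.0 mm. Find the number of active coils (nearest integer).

N_a = Gd⁴/(8D³k) = (81.0×10³ × 6.5⁴)/(8 × 64.0³ × 4.9)
    = 1.4459e+08 / 1.0276e+07 = 14.07 → 14 coils

14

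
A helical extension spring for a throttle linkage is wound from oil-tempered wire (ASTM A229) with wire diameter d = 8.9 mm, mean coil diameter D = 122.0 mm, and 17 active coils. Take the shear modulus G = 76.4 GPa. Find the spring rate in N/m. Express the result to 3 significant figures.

1940 N/m

k = Gd⁴/(8D³N_a) = (76.4×10³ × 8.9⁴) / (8 × 122.0³ × 17)
  = 4.79351e+08 / 2.46955e+08 = 1.941 N/mm = 1941 N/m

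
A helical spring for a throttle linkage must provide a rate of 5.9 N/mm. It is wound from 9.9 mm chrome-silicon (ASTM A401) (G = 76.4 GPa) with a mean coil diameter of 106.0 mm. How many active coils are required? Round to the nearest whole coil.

N_a = Gd⁴/(8D³k) = (76.4×10³ × 9.9⁴)/(8 × 106.0³ × 5.9)
    = 7.33895e+08 / 5.6216e+07 = 13.05 → 13 coils

13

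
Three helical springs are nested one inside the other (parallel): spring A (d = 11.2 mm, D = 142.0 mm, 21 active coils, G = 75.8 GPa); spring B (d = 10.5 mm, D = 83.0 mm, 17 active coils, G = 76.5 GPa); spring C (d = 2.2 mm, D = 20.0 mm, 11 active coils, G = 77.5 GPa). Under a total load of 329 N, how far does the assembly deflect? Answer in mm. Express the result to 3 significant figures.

19.3 mm

k_A = Gd⁴/(8D³N_a) = (75.8×10³)(11.2⁴)/(8·142.0³·21) = 2.4795 N/mm
k_B = Gd⁴/(8D³N_a) = (76.5×10³)(10.5⁴)/(8·83.0³·17) = 11.958 N/mm
k_C = Gd⁴/(8D³N_a) = (77.5×10³)(2.2⁴)/(8·20.0³·11) = 2.5788 N/mm
Parallel: k_eq = 2.4795 + 11.958 + 2.5788 = 17.016 N/mm
δ = F/k_eq = 329/17.016 = 19.335 mm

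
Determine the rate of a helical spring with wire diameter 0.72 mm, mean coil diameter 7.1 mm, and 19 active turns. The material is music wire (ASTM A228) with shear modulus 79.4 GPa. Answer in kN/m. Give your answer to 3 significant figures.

0.392 kN/m

k = Gd⁴/(8D³N_a) = (79.4×10³ × 0.72⁴) / (8 × 7.1³ × 19)
  = 21337.8 / 54402.5 = 0.39222 N/mm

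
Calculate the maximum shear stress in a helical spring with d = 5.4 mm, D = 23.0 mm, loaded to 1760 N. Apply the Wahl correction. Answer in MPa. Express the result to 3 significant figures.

Spring index C = D/d = 23.0/5.4 = 4.2593
K_W = (4C−1)/(4C−4) + 0.615/C = 16.037/13.037 + 0.1444 = 1.3745
τ₀ = 8FD/(πd³) = 8·1760·23.0/(π·5.4³) = 323840/494.69 = 654.64 MPa
τ_max = K·τ₀ = 1.3745 × 654.64 = 899.8 MPa

900 MPa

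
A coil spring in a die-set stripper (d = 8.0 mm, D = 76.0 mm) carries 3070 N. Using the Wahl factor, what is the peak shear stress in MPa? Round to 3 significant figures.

Spring index C = D/d = 76.0/8.0 = 9.5000
K_W = (4C−1)/(4C−4) + 0.615/C = 37.000/34.000 + 0.0647 = 1.1530
τ₀ = 8FD/(πd³) = 8·3070·76.0/(π·8.0³) = 1.86656e+06/1608.5 = 1160.4 MPa
τ_max = K·τ₀ = 1.1530 × 1160.4 = 1338 MPa

1340 MPa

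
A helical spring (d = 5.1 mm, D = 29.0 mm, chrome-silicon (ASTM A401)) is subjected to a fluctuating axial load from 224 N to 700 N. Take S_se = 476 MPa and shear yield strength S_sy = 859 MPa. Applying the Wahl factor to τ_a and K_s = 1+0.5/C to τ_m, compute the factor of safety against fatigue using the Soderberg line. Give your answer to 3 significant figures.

C = D/d = 29.0/5.1 = 5.6863; K_W = (4C−1)/(4C−4)+0.615/C = 1.2682; K_s = 1+0.5/C = 1.0879
F_a = (F_max−F_min)/2 = 238 N; F_m = (F_max+F_min)/2 = 462 N
τ_a = K_W·8F_aD/(πd³) = 1.2682 × 132.5 = 168.03 MPa
τ_m = K_s·8F_mD/(πd³) = 1.0879 × 257.2 = 279.81 MPa
Soderberg: 1/n_f = τ_a/S_se + τ_m/S_sy = 168.03/476 + 279.81/859 = 0.35301 + 0.32575 = 0.67875
n_f = 1/0.67875 = 1.473

1.47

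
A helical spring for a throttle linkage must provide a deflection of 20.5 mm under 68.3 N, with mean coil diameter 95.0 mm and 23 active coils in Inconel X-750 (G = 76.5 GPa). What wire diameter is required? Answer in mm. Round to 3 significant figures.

9.10 mm

Required rate k = F/δ = 68.3/20.5 = 3.3317 N/mm
d = (8D³N_a·k / G)^(1/4) = (8·95.0³·23·3.3317 / (76.5×10³))^0.25
  = (6870.6)^0.25 = 9.1043 mm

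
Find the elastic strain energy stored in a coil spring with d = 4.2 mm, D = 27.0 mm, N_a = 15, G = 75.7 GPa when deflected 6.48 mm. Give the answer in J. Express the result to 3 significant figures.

k = Gd⁴/(8D³N_a) = (75.7×10³)(4.2⁴)/(8·27.0³·15) = 9.9729 N/mm
U = ½kδ² = 0.5 × 9.9729 × 6.48² = 209.38 N·mm = 0.20938 J

0.209 J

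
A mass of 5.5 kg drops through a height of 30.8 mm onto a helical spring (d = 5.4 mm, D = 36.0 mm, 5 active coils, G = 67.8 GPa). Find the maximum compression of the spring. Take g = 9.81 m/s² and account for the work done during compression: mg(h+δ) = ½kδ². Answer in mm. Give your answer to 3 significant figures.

12.3 mm

k = Gd⁴/(8D³N_a) = (67.8×10³)(5.4⁴)/(8·36.0³·5) = 30.891 N/mm
W = mg = 5.5 × 9.81 = 53.955 N
½kδ² − Wδ − Wh = 0 → δ = (W + √(W² + 2kWh))/k
δ = (53.955 + √(2911.1 + 102671))/30.891 = (53.955 + 324.93)/30.891 = 12.265 mm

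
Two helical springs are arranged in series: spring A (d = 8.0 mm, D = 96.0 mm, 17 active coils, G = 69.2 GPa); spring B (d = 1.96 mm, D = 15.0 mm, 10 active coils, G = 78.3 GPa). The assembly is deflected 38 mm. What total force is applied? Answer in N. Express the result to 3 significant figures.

57.7 N

k_A = Gd⁴/(8D³N_a) = (69.2×10³)(8.0⁴)/(8·96.0³·17) = 2.3557 N/mm
k_B = Gd⁴/(8D³N_a) = (78.3×10³)(1.96⁴)/(8·15.0³·10) = 4.2798 N/mm
Series: 1/k_eq = 1/2.3557 + 1/4.2798 = 0.65817; k_eq = 1.5194 N/mm
F = k_eq·δ = 1.5194·38 = 57.736 N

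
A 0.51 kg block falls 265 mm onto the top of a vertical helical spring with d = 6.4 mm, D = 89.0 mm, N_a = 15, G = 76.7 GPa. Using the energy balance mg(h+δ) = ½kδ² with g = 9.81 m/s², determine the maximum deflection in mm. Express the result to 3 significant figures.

45.2 mm

k = Gd⁴/(8D³N_a) = (76.7×10³)(6.4⁴)/(8·89.0³·15) = 1.5211 N/mm
W = mg = 0.51 × 9.81 = 5.0031 N
½kδ² − Wδ − Wh = 0 → δ = (W + √(W² + 2kWh))/k
δ = (5.0031 + √(25.031 + 4033.47))/1.5211 = (5.0031 + 63.706)/1.5211 = 45.17 mm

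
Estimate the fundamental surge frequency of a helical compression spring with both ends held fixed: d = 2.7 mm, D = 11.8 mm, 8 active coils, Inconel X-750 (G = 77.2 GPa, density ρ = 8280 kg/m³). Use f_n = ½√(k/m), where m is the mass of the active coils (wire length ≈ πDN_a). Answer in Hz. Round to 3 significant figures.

k = Gd⁴/(8D³N_a) = (77.2×10³)(2.7⁴)/(8·11.8³·8) = 39.016 N/mm = 39016 N/m
Wire length L = πDN_a = π·11.8·8 = 296.57 mm
m = ρ·(πd²/4)·L = 8280 × 5.7256×10⁻⁶ m² × 0.29657 m = 0.014059 kg
f_n = ½√(k/m) = 0.5·√(39016/0.014059) = 0.5·√(2.7751e+06) = 832.93 Hz

833 Hz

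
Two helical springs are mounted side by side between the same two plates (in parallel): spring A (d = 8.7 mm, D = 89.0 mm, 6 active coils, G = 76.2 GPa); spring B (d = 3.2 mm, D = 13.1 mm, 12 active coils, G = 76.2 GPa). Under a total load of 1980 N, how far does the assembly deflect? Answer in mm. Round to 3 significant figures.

k_A = Gd⁴/(8D³N_a) = (76.2×10³)(8.7⁴)/(8·89.0³·6) = 12.901 N/mm
k_B = Gd⁴/(8D³N_a) = (76.2×10³)(3.2⁴)/(8·13.1³·12) = 37.023 N/mm
Parallel: k_eq = 12.901 + 37.023 = 49.924 N/mm
δ = F/k_eq = 1980/49.924 = 39.66 mm

39.7 mm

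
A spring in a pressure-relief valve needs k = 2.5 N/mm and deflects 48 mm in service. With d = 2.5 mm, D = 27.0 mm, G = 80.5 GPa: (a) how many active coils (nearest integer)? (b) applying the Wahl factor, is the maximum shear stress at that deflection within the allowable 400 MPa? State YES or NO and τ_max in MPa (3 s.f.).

(a) 8 coils; (b) NO, τ_max = 598 MPa

N_a = Gd⁴/(8D³k) = (80.5×10³)(2.5⁴)/(8·27.0³·2.5) = 7.988 → N_a = 8
Actual rate k = Gd⁴/(8D³·8) = 2.4962 N/mm
Working load F = kδ = 2.4962·48 = 119.82 N
C = 27.0/2.5 = 10.8000; K_W = (4C−1)/(4C−4)+0.615/C = 1.1335
τ_max = K_W·8FD/(πd³) = 1.1335·527.24 = 597.62 MPa
τ_max > 400 MPa → exceeds allowable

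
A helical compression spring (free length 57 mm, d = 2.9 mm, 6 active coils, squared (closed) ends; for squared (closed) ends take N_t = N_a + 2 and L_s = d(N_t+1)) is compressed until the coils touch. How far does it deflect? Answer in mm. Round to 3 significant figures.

N_t = 8; L_s = 2.9·9 = 26.1 mm
δ_solid = L₀ − L_s = 57 − 26.1 = 30.9 mm

30.9 mm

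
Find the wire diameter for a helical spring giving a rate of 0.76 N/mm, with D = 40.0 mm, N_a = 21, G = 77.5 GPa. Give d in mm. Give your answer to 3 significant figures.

d = (8D³N_a·k / G)^(1/4) = (8·40.0³·21·0.76 / (77.5×10³))^0.25
  = (105.44)^0.25 = 3.2044 mm

3.20 mm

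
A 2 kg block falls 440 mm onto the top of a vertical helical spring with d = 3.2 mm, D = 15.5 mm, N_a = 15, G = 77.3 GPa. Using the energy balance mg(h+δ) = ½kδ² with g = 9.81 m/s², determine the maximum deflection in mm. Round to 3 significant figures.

32.0 mm

k = Gd⁴/(8D³N_a) = (77.3×10³)(3.2⁴)/(8·15.5³·15) = 18.139 N/mm
W = mg = 2 × 9.81 = 19.62 N
½kδ² − Wδ − Wh = 0 → δ = (W + √(W² + 2kWh))/k
δ = (19.62 + √(384.94 + 313173))/18.139 = (19.62 + 559.96)/18.139 = 31.953 mm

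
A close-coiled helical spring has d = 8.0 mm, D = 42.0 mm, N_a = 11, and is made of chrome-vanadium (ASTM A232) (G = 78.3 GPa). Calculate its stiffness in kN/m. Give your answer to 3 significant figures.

49.2 kN/m

k = Gd⁴/(8D³N_a) = (78.3×10³ × 8.0⁴) / (8 × 42.0³ × 11)
  = 3.20717e+08 / 6.51974e+06 = 49.192 N/mm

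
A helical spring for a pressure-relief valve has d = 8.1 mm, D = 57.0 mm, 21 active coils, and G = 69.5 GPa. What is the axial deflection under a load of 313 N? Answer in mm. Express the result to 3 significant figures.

k = Gd⁴/(8D³N_a) = (69.5×10³)(8.1⁴)/(8·57.0³·21) = 9.6159 N/mm
δ = F/k = 313 / 9.6159 = 32.55 mm

32.6 mm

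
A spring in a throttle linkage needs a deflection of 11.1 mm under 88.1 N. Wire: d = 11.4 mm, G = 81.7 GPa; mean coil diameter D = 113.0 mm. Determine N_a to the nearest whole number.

Required rate k = F/δ = 88.1/11.1 = 7.9369 N/mm
N_a = Gd⁴/(8D³k) = (81.7×10³ × 11.4⁴)/(8 × 113.0³ × 7.9369)
    = 1.37988e+09 / 9.16175e+07 = 15.06 → 15 coils

15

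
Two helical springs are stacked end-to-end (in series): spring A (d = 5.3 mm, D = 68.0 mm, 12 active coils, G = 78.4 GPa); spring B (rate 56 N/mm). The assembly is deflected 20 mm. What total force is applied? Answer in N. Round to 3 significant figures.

k_A = Gd⁴/(8D³N_a) = (78.4×10³)(5.3⁴)/(8·68.0³·12) = 2.0494 N/mm
Series: 1/k_eq = 1/2.0494 + 1/56 = 0.50581; k_eq = 1.977 N/mm
F = k_eq·δ = 1.977·20 = 39.54 N

39.5 N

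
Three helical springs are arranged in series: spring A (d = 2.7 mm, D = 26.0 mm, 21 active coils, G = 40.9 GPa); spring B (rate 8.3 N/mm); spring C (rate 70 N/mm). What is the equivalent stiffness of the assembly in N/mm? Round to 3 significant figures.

0.670 N/mm

k_A = Gd⁴/(8D³N_a) = (40.9×10³)(2.7⁴)/(8·26.0³·21) = 0.73612 N/mm
Series: 1/k_eq = 1/0.73612 + 1/8.3 + 1/70 = 1.4932; k_eq = 0.66968 N/mm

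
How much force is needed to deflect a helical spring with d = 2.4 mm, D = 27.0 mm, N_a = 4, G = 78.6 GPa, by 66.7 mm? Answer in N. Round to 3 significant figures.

276 N

k = Gd⁴/(8D³N_a) = (78.6×10³)(2.4⁴)/(8·27.0³·4) = 4.1402 N/mm
F = k·δ = 4.1402 × 66.7 = 276.15 N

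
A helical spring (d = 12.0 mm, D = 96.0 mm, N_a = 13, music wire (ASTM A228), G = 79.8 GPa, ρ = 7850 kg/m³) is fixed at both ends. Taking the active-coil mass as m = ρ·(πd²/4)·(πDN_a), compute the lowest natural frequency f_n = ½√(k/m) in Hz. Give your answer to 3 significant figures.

35.9 Hz

k = Gd⁴/(8D³N_a) = (79.8×10³)(12.0⁴)/(8·96.0³·13) = 17.984 N/mm = 17984 N/m
Wire length L = πDN_a = π·96.0·13 = 3920.7 mm
m = ρ·(πd²/4)·L = 7850 × 113.1×10⁻⁶ m² × 3.9207 m = 3.4809 kg
f_n = ½√(k/m) = 0.5·√(17984/3.4809) = 0.5·√(5166.5) = 35.939 Hz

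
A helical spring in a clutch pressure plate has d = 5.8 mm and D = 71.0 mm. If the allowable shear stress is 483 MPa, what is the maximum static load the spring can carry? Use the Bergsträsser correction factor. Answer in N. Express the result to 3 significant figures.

470 N

C = D/d = 71.0/5.8 = 12.2414
K_B = (4C+2)/(4C−3) = 50.966/45.966 = 1.1088
τ_max = K·8FD/(πd³) → F_max = τ_allow·πd³/(8DK)
F_max = 483·π·5.8³/(8·71.0·1.1088) = 2.9606e+05/629.79 = 470.1 N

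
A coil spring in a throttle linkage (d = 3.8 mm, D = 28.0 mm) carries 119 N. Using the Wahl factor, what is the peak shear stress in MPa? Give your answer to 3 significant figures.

Spring index C = D/d = 28.0/3.8 = 7.3684
K_W = (4C−1)/(4C−4) + 0.615/C = 28.474/25.474 + 0.0835 = 1.2012
τ₀ = 8FD/(πd³) = 8·119·28.0/(π·3.8³) = 26656/172.39 = 154.63 MPa
τ_max = K·τ₀ = 1.2012 × 154.63 = 185.75 MPa

186 MPa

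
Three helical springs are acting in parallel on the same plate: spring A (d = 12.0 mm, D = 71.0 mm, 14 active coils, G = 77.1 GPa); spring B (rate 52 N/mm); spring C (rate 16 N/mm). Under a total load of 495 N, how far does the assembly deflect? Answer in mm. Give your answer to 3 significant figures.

4.59 mm

k_A = Gd⁴/(8D³N_a) = (77.1×10³)(12.0⁴)/(8·71.0³·14) = 39.883 N/mm
Parallel: k_eq = 39.883 + 52 + 16 = 107.88 N/mm
δ = F/k_eq = 495/107.88 = 4.5883 mm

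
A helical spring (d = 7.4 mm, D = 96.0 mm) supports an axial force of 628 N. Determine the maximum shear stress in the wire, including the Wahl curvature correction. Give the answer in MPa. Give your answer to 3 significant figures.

Spring index C = D/d = 96.0/7.4 = 12.9730
K_W = (4C−1)/(4C−4) + 0.615/C = 50.892/47.892 + 0.0474 = 1.1100
τ₀ = 8FD/(πd³) = 8·628·96.0/(π·7.4³) = 482304/1273 = 378.86 MPa
τ_max = K·τ₀ = 1.1100 × 378.86 = 420.55 MPa

421 MPa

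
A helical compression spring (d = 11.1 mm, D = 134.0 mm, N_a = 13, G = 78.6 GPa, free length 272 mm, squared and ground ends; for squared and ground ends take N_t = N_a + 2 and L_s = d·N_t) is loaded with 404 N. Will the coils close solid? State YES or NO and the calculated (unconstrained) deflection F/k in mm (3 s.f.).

k = Gd⁴/(8D³N_a) = (78.6×10³)(11.1⁴)/(8·134.0³·13) = 4.7683 N/mm
N_t = 15; L_s = 11.1·15 = 166.5 mm; δ_solid = L₀ − L_s = 272 − 166.5 = 105.5 mm
δ = F/k = 404/4.7683 = 84.726 mm
δ < δ_solid → spring does not go solid

NO, δ = 84.7 mm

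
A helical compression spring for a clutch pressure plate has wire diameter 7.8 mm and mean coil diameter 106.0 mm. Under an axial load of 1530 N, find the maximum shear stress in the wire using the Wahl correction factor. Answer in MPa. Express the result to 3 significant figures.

Spring index C = D/d = 106.0/7.8 = 13.5897
K_W = (4C−1)/(4C−4) + 0.615/C = 53.359/50.359 + 0.0453 = 1.1048
τ₀ = 8FD/(πd³) = 8·1530·106.0/(π·7.8³) = 1.29744e+06/1490.8 = 870.27 MPa
τ_max = K·τ₀ = 1.1048 × 870.27 = 961.5 MPa

961 MPa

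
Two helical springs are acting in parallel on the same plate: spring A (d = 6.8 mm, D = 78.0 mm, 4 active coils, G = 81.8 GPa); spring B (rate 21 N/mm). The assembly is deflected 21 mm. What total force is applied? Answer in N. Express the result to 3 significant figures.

683 N

k_A = Gd⁴/(8D³N_a) = (81.8×10³)(6.8⁴)/(8·78.0³·4) = 11.517 N/mm
Parallel: k_eq = 11.517 + 21 = 32.517 N/mm
F = k_eq·δ = 32.517·21 = 682.87 N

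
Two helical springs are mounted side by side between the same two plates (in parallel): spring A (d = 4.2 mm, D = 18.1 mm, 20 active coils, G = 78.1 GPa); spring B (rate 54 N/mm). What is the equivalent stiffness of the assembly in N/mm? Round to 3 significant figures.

79.6 N/mm

k_A = Gd⁴/(8D³N_a) = (78.1×10³)(4.2⁴)/(8·18.1³·20) = 25.615 N/mm
Parallel: k_eq = 25.615 + 54 = 79.615 N/mm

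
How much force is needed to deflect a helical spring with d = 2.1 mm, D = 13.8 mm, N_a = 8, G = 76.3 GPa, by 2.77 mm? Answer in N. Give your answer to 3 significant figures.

24.4 N

k = Gd⁴/(8D³N_a) = (76.3×10³)(2.1⁴)/(8·13.8³·8) = 8.8224 N/mm
F = k·δ = 8.8224 × 2.77 = 24.438 N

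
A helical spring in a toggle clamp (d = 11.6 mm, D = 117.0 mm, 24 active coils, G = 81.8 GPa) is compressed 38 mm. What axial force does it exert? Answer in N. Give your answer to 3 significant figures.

k = Gd⁴/(8D³N_a) = (81.8×10³)(11.6⁴)/(8·117.0³·24) = 4.8164 N/mm
F = k·δ = 4.8164 × 38 = 183.02 N

183 N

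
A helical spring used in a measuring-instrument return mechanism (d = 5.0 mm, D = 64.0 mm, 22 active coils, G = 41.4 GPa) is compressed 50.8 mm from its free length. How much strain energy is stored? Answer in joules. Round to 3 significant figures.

k = Gd⁴/(8D³N_a) = (41.4×10³)(5.0⁴)/(8·64.0³·22) = 0.56083 N/mm
U = ½kδ² = 0.5 × 0.56083 × 50.8² = 723.64 N·mm = 0.72364 J

0.724 J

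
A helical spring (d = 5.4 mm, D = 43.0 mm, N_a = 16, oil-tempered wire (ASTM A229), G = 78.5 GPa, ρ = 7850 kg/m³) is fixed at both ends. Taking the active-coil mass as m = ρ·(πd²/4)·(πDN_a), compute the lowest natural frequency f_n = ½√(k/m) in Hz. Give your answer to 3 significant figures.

k = Gd⁴/(8D³N_a) = (78.5×10³)(5.4⁴)/(8·43.0³·16) = 6.5589 N/mm = 6558.9 N/m
Wire length L = πDN_a = π·43.0·16 = 2161.4 mm
m = ρ·(πd²/4)·L = 7850 × 22.902×10⁻⁶ m² × 2.1614 m = 0.38858 kg
f_n = ½√(k/m) = 0.5·√(6558.9/0.38858) = 0.5·√(16879) = 64.959 Hz

65.0 Hz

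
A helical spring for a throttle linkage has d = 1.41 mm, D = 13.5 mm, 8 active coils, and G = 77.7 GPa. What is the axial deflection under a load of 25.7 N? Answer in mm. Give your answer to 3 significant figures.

k = Gd⁴/(8D³N_a) = (77.7×10³)(1.41⁴)/(8·13.5³·8) = 1.9504 N/mm
δ = F/k = 25.7 / 1.9504 = 13.177 mm

13.2 mm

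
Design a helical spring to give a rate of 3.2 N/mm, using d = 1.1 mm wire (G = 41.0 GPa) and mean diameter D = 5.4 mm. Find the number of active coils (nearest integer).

15

N_a = Gd⁴/(8D³k) = (41.0×10³ × 1.1⁴)/(8 × 5.4³ × 3.2)
    = 60028.1 / 4031.08 = 14.89 → 15 coils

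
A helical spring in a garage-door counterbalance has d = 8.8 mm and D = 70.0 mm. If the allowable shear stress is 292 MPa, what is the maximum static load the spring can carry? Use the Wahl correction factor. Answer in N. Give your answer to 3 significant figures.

C = D/d = 70.0/8.8 = 7.9545
K_W = (4C−1)/(4C−4) + 0.615/C = 30.818/27.818 + 0.0773 = 1.1852
τ_max = K·8FD/(πd³) → F_max = τ_allow·πd³/(8DK)
F_max = 292·π·8.8³/(8·70.0·1.1852) = 6.2514e+05/663.69 = 941.93 N

942 N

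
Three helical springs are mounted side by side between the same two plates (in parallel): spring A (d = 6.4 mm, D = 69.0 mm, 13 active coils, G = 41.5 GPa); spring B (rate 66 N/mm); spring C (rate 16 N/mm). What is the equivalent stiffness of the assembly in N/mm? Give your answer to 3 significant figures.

k_A = Gd⁴/(8D³N_a) = (41.5×10³)(6.4⁴)/(8·69.0³·13) = 2.0379 N/mm
Parallel: k_eq = 2.0379 + 66 + 16 = 84.038 N/mm

84.0 N/mm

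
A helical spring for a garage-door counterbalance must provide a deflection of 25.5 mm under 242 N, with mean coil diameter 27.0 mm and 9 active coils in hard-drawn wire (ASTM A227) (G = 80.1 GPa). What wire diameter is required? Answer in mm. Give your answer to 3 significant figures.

3.60 mm

Required rate k = F/δ = 242/25.5 = 9.4902 N/mm
d = (8D³N_a·k / G)^(1/4) = (8·27.0³·9·9.4902 / (80.1×10³))^0.25
  = (167.91)^0.25 = 3.5997 mm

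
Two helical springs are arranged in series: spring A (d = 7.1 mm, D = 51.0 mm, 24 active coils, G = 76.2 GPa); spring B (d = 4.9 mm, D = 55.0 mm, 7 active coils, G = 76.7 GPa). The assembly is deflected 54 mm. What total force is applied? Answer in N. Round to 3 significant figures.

k_A = Gd⁴/(8D³N_a) = (76.2×10³)(7.1⁴)/(8·51.0³·24) = 7.6029 N/mm
k_B = Gd⁴/(8D³N_a) = (76.7×10³)(4.9⁴)/(8·55.0³·7) = 4.7457 N/mm
Series: 1/k_eq = 1/7.6029 + 1/4.7457 = 0.34225; k_eq = 2.9219 N/mm
F = k_eq·δ = 2.9219·54 = 157.78 N

158 N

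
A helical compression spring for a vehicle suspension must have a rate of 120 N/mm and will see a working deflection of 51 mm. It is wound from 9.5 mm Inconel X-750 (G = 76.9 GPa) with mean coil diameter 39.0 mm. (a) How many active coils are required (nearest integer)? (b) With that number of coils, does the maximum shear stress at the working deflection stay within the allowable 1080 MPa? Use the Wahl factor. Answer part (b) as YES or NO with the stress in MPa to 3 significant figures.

(a) 11 coils; (b) YES, τ_max = 986 MPa

N_a = Gd⁴/(8D³k) = (76.9×10³)(9.5⁴)/(8·39.0³·120) = 11 → N_a = 11
Actual rate k = Gd⁴/(8D³·11) = 119.99 N/mm
Working load F = kδ = 119.99·51 = 6119.5 N
C = 39.0/9.5 = 4.1053; K_W = (4C−1)/(4C−4)+0.615/C = 1.3913
τ_max = K_W·8FD/(πd³) = 1.3913·708.84 = 986.23 MPa
τ_max ≤ 1080 MPa → acceptable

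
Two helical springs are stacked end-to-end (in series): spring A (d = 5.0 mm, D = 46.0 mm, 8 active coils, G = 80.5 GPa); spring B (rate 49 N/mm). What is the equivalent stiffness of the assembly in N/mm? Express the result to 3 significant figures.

6.93 N/mm

k_A = Gd⁴/(8D³N_a) = (80.5×10³)(5.0⁴)/(8·46.0³·8) = 8.0765 N/mm
Series: 1/k_eq = 1/8.0765 + 1/49 = 0.14422; k_eq = 6.9336 N/mm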